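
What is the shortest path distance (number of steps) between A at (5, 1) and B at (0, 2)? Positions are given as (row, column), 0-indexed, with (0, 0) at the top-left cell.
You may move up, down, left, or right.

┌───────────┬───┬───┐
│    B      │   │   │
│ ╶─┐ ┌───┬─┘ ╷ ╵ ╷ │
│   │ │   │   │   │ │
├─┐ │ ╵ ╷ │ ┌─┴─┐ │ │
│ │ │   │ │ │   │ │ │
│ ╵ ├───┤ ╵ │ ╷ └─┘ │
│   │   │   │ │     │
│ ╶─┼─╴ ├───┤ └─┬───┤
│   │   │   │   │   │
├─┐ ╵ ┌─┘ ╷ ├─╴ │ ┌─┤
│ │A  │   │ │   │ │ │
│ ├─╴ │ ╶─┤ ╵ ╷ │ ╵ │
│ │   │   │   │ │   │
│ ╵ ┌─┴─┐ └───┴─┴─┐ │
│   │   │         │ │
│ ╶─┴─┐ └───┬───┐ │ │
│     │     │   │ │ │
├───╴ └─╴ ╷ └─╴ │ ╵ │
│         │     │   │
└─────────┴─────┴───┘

Finding path from (5, 1) to (0, 2):
Path: (5,1) → (4,1) → (4,0) → (3,0) → (3,1) → (2,1) → (1,1) → (1,0) → (0,0) → (0,1) → (0,2)
Distance: 10 steps

Solution:

┌───────────┬───┬───┐
│↱ → B      │   │   │
│ ╶─┐ ┌───┬─┘ ╷ ╵ ╷ │
│↑ ↰│ │   │   │   │ │
├─┐ │ ╵ ╷ │ ┌─┴─┐ │ │
│ │↑│   │ │ │   │ │ │
│ ╵ ├───┤ ╵ │ ╷ └─┘ │
│↱ ↑│   │   │ │     │
│ ╶─┼─╴ ├───┤ └─┬───┤
│↑ ↰│   │   │   │   │
├─┐ ╵ ┌─┘ ╷ ├─╴ │ ┌─┤
│ │A  │   │ │   │ │ │
│ ├─╴ │ ╶─┤ ╵ ╷ │ ╵ │
│ │   │   │   │ │   │
│ ╵ ┌─┴─┐ └───┴─┴─┐ │
│   │   │         │ │
│ ╶─┴─┐ └───┬───┐ │ │
│     │     │   │ │ │
├───╴ └─╴ ╷ └─╴ │ ╵ │
│         │     │   │
└─────────┴─────┴───┘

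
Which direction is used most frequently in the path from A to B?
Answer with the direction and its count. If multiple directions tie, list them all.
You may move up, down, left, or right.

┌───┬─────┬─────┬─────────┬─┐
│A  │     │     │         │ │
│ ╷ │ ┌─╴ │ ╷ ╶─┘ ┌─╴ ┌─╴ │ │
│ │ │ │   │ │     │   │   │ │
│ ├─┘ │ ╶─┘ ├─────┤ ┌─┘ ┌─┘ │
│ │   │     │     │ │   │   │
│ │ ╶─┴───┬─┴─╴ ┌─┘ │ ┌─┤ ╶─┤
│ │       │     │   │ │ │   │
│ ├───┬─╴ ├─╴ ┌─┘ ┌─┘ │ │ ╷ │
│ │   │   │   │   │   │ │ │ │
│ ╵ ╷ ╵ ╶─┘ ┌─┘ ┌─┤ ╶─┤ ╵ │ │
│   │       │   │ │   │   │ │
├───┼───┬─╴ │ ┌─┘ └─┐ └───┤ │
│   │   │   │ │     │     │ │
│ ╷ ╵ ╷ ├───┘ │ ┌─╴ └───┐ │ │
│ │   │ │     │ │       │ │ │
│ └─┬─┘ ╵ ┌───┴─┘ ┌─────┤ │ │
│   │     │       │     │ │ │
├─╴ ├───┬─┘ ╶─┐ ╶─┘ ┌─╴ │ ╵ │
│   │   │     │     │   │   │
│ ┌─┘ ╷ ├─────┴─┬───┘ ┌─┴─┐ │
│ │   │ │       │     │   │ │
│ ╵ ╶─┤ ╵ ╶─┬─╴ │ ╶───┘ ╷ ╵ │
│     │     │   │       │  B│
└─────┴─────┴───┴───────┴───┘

Directions: down, down, down, down, down, right, up, right, down, right, up, right, up, left, left, left, up, right, up, up, right, right, down, left, down, right, right, up, up, right, down, right, right, up, right, right, right, right, down, left, down, left, down, down, left, down, right, down, right, right, down, down, down, right, down, down
Counts: {'down': 20, 'right': 20, 'up': 9, 'left': 7}
Most common: down and right (tied at 20 times each)

Solution:

┌───┬─────┬─────┬─────────┬─┐
│A  │↱ → ↓│↱ ↓  │↱ → → → ↓│ │
│ ╷ │ ┌─╴ │ ╷ ╶─┘ ┌─╴ ┌─╴ │ │
│↓│ │↑│↓ ↲│↑│↳ → ↑│   │↓ ↲│ │
│ ├─┘ │ ╶─┘ ├─────┤ ┌─┘ ┌─┘ │
│↓│↱ ↑│↳ → ↑│     │ │↓ ↲│   │
│ │ ╶─┴───┬─┴─╴ ┌─┘ │ ┌─┤ ╶─┤
│↓│↑ ← ← ↰│     │   │↓│ │   │
│ ├───┬─╴ ├─╴ ┌─┘ ┌─┘ │ │ ╷ │
│↓│↱ ↓│↱ ↑│   │   │↓ ↲│ │ │ │
│ ╵ ╷ ╵ ╶─┘ ┌─┘ ┌─┤ ╶─┤ ╵ │ │
│↳ ↑│↳ ↑    │   │ │↳ ↓│   │ │
├───┼───┬─╴ │ ┌─┘ └─┐ └───┤ │
│   │   │   │ │     │↳ → ↓│ │
│ ╷ ╵ ╷ ├───┘ │ ┌─╴ └───┐ │ │
│ │   │ │     │ │       │↓│ │
│ └─┬─┘ ╵ ┌───┴─┘ ┌─────┤ │ │
│   │     │       │     │↓│ │
├─╴ ├───┬─┘ ╶─┐ ╶─┘ ┌─╴ │ ╵ │
│   │   │     │     │   │↳ ↓│
│ ┌─┘ ╷ ├─────┴─┬───┘ ┌─┴─┐ │
│ │   │ │       │     │   │↓│
│ ╵ ╶─┤ ╵ ╶─┬─╴ │ ╶───┘ ╷ ╵ │
│     │     │   │       │  B│
└─────┴─────┴───┴───────┴───┘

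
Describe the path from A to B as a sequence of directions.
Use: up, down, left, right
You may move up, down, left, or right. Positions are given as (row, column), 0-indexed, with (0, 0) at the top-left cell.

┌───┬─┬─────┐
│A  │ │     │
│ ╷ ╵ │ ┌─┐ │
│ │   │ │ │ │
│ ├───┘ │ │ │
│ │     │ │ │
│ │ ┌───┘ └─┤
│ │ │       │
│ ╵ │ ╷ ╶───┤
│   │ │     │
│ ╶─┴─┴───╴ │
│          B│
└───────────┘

Finding the path and converting it to directions:
Path through cells: (0,0) → (1,0) → (2,0) → (3,0) → (4,0) → (5,0) → (5,1) → (5,2) → (5,3) → (5,4) → (5,5)
Directions: down, down, down, down, down, right, right, right, right, right

Solution:

┌───┬─┬─────┐
│A  │ │     │
│ ╷ ╵ │ ┌─┐ │
│↓│   │ │ │ │
│ ├───┘ │ │ │
│↓│     │ │ │
│ │ ┌───┘ └─┤
│↓│ │       │
│ ╵ │ ╷ ╶───┤
│↓  │ │     │
│ ╶─┴─┴───╴ │
│↳ → → → → B│
└───────────┘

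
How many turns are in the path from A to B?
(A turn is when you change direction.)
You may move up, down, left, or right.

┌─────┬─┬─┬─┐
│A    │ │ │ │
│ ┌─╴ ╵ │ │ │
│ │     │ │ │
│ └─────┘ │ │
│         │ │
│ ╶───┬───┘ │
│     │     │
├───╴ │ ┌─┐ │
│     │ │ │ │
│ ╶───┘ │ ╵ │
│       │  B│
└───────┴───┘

Directions: down, down, down, right, right, down, left, left, down, right, right, right, up, up, right, right, down, down
Number of turns: 8

Solution:

┌─────┬─┬─┬─┐
│A    │ │ │ │
│ ┌─╴ ╵ │ │ │
│↓│     │ │ │
│ └─────┘ │ │
│↓        │ │
│ ╶───┬───┘ │
│↳ → ↓│↱ → ↓│
├───╴ │ ┌─┐ │
│↓ ← ↲│↑│ │↓│
│ ╶───┘ │ ╵ │
│↳ → → ↑│  B│
└───────┴───┘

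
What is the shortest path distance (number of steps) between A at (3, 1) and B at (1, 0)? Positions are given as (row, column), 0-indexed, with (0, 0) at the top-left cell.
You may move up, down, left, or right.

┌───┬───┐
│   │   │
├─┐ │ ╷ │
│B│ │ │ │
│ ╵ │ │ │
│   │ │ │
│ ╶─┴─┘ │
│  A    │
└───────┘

Finding path from (3, 1) to (1, 0):
Path: (3,1) → (3,0) → (2,0) → (1,0)
Distance: 3 steps

Solution:

┌───┬───┐
│   │   │
├─┐ │ ╷ │
│B│ │ │ │
│ ╵ │ │ │
│↑  │ │ │
│ ╶─┴─┘ │
│↑ A    │
└───────┘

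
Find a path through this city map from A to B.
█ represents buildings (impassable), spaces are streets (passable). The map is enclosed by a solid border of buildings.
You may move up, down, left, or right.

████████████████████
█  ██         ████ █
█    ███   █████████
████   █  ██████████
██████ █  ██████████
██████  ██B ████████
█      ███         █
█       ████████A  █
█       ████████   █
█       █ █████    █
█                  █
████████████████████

Finding the shortest path from A to B:
Movement: cardinal only
Path length: 8 steps
Directions: up → left → left → left → left → left → up → left

Solution:

████████████████████
█  ██         ████ █
█    ███   █████████
████   █  ██████████
██████ █  ██████████
██████  ██B↰████████
█      ███ ↑←←←←↰  █
█       ████████A  █
█       ████████   █
█       █ █████    █
█                  █
████████████████████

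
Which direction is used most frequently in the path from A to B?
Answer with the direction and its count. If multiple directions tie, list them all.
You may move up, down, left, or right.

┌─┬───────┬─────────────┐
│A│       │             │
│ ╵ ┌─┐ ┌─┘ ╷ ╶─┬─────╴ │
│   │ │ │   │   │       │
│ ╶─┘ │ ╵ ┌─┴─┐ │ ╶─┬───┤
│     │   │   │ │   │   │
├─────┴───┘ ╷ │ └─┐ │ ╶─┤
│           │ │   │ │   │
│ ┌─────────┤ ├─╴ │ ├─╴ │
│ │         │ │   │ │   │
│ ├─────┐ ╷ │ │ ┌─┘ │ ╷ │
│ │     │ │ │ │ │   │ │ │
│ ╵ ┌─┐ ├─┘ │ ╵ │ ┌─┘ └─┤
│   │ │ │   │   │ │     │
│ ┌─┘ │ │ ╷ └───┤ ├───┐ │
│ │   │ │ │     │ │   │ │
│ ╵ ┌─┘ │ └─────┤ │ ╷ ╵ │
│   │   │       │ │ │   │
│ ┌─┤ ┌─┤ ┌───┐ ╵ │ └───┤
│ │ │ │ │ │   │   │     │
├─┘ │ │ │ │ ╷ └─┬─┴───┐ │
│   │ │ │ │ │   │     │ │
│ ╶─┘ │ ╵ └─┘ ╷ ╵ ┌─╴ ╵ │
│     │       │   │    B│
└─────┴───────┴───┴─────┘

Directions: down, right, up, right, right, down, down, right, up, right, up, right, right, right, right, right, right, down, left, left, left, down, right, down, down, down, left, down, down, down, down, left, up, left, left, left, down, down, down, right, right, up, right, down, right, up, right, right, down, right
Counts: {'down': 17, 'right': 19, 'up': 6, 'left': 8}
Most common: right (19 times)

Solution:

┌─┬───────┬─────────────┐
│A│↱ → ↓  │↱ → → → → → ↓│
│ ╵ ┌─┐ ┌─┘ ╷ ╶─┬─────╴ │
│↳ ↑│ │↓│↱ ↑│   │↓ ← ← ↲│
│ ╶─┘ │ ╵ ┌─┴─┐ │ ╶─┬───┤
│     │↳ ↑│   │ │↳ ↓│   │
├─────┴───┘ ╷ │ └─┐ │ ╶─┤
│           │ │   │↓│   │
│ ┌─────────┤ ├─╴ │ ├─╴ │
│ │         │ │   │↓│   │
│ ├─────┐ ╷ │ │ ┌─┘ │ ╷ │
│ │     │ │ │ │ │↓ ↲│ │ │
│ ╵ ┌─┐ ├─┘ │ ╵ │ ┌─┘ └─┤
│   │ │ │   │   │↓│     │
│ ┌─┘ │ │ ╷ └───┤ ├───┐ │
│ │   │ │ │     │↓│   │ │
│ ╵ ┌─┘ │ └─────┤ │ ╷ ╵ │
│   │   │↓ ← ← ↰│↓│ │   │
│ ┌─┤ ┌─┤ ┌───┐ ╵ │ └───┤
│ │ │ │ │↓│   │↑ ↲│     │
├─┘ │ │ │ │ ╷ └─┬─┴───┐ │
│   │ │ │↓│ │↱ ↓│↱ → ↓│ │
│ ╶─┘ │ ╵ └─┘ ╷ ╵ ┌─╴ ╵ │
│     │  ↳ → ↑│↳ ↑│  ↳ B│
└─────┴───────┴───┴─────┘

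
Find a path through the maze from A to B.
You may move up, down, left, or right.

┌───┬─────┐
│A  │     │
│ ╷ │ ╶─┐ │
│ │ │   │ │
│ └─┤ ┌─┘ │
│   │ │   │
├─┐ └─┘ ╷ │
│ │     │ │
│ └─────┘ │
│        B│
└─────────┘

Finding the shortest path through the maze:
Path length: 10 steps
Directions: down → down → right → down → right → right → up → right → down → down

Solution:

┌───┬─────┐
│A  │     │
│ ╷ │ ╶─┐ │
│↓│ │   │ │
│ └─┤ ┌─┘ │
│↳ ↓│ │↱ ↓│
├─┐ └─┘ ╷ │
│ │↳ → ↑│↓│
│ └─────┘ │
│        B│
└─────────┘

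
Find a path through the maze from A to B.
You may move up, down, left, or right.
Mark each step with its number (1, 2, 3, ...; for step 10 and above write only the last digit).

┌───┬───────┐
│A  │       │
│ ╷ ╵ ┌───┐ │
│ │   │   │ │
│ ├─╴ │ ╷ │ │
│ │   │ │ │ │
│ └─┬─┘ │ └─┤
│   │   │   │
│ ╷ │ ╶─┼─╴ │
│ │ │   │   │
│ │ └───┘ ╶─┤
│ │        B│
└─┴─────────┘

Finding the shortest path through the maze:
Path length: 10 steps
Directions: down → down → down → right → down → down → right → right → right → right

Solution:

┌───┬───────┐
│A  │       │
│ ╷ ╵ ┌───┐ │
│1│   │   │ │
│ ├─╴ │ ╷ │ │
│2│   │ │ │ │
│ └─┬─┘ │ └─┤
│3 4│   │   │
│ ╷ │ ╶─┼─╴ │
│ │5│   │   │
│ │ └───┘ ╶─┤
│ │6 7 8 9 B│
└─┴─────────┘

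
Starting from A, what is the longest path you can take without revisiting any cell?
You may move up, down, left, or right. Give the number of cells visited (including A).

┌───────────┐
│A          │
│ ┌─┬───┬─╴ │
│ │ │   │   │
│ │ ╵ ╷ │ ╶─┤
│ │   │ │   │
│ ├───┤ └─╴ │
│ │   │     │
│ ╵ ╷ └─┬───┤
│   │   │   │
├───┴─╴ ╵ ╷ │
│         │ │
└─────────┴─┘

Finding longest simple path using DFS:
Start: (0, 0)
Longest path visits 19 cells
Path: A → right → right → right → right → right → down → left → down → right → down → left → left → up → up → left → down → left → up

Solution:

┌───────────┐
│A → → → → ↓│
│ ┌─┬───┬─╴ │
│ │B│↓ ↰│↓ ↲│
│ │ ╵ ╷ │ ╶─┤
│ │↑ ↲│↑│↳ ↓│
│ ├───┤ └─╴ │
│ │   │↑ ← ↲│
│ ╵ ╷ └─┬───┤
│   │   │   │
├───┴─╴ ╵ ╷ │
│         │ │
└─────────┴─┘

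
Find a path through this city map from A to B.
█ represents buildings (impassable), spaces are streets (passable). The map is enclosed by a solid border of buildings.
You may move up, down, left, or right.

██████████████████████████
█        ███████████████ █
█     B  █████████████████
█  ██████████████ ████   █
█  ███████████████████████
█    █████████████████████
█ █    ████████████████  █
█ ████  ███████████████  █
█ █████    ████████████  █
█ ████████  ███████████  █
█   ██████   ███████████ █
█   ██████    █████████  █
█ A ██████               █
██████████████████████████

Finding the shortest path from A to B:
Movement: cardinal only
Path length: 16 steps
Directions: up → up → left → up → up → up → up → up → up → up → up → right → right → right → right → right

Solution:

██████████████████████████
█        ███████████████ █
█↱→→→→B  █████████████████
█↑ ██████████████ ████   █
█↑ ███████████████████████
█↑   █████████████████████
█↑█    ████████████████  █
█↑████  ███████████████  █
█↑█████    ████████████  █
█↑████████  ███████████  █
█↑↰ ██████   ███████████ █
█ ↑ ██████    █████████  █
█ A ██████               █
██████████████████████████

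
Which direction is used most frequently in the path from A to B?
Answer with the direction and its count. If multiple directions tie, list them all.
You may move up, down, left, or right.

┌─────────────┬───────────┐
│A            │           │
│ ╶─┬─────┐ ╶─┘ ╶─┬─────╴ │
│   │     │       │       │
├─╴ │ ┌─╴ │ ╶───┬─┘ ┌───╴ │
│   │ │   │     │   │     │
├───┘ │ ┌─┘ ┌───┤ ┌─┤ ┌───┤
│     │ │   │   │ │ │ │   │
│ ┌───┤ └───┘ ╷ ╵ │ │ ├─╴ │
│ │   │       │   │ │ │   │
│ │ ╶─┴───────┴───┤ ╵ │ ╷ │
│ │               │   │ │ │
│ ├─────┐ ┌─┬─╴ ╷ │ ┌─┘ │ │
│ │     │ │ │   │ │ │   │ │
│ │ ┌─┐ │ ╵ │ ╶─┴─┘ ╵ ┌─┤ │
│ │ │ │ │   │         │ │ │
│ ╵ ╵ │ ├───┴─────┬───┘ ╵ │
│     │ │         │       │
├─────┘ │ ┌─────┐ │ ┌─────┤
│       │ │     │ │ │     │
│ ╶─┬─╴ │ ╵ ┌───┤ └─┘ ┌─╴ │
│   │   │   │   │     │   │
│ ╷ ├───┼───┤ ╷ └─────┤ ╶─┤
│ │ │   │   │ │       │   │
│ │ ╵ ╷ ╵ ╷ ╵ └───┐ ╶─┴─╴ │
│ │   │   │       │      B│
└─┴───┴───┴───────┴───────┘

Directions: right, right, right, right, right, down, right, right, up, right, right, right, right, right, down, left, left, left, down, left, down, down, left, up, left, down, left, left, left, up, up, right, up, left, left, down, down, left, left, down, down, down, down, down, right, up, up, right, right, down, down, down, left, left, left, down, right, down, down, right, up, right, down, right, up, right, down, right, up, up, right, down, right, right, down, right, right, right
Counts: {'right': 28, 'down': 23, 'up': 11, 'left': 16}
Most common: right (28 times)

Solution:

┌─────────────┬───────────┐
│A → → → → ↓  │↱ → → → → ↓│
│ ╶─┬─────┐ ╶─┘ ╶─┬─────╴ │
│   │↓ ← ↰│↳ → ↑  │↓ ← ← ↲│
├─╴ │ ┌─╴ │ ╶───┬─┘ ┌───╴ │
│   │↓│↱ ↑│     │↓ ↲│     │
├───┘ │ ┌─┘ ┌───┤ ┌─┤ ┌───┤
│↓ ← ↲│↑│   │↓ ↰│↓│ │ │   │
│ ┌───┤ └───┘ ╷ ╵ │ │ ├─╴ │
│↓│   │↑ ← ← ↲│↑ ↲│ │ │   │
│ │ ╶─┴───────┴───┤ ╵ │ ╷ │
│↓│               │   │ │ │
│ ├─────┐ ┌─┬─╴ ╷ │ ┌─┘ │ │
│↓│↱ → ↓│ │ │   │ │ │   │ │
│ │ ┌─┐ │ ╵ │ ╶─┴─┘ ╵ ┌─┤ │
│↓│↑│ │↓│   │         │ │ │
│ ╵ ╵ │ ├───┴─────┬───┘ ╵ │
│↳ ↑  │↓│         │       │
├─────┘ │ ┌─────┐ │ ┌─────┤
│↓ ← ← ↲│ │     │ │ │     │
│ ╶─┬─╴ │ ╵ ┌───┤ └─┘ ┌─╴ │
│↳ ↓│   │   │↱ ↓│     │   │
│ ╷ ├───┼───┤ ╷ └─────┤ ╶─┤
│ │↓│↱ ↓│↱ ↓│↑│↳ → ↓  │   │
│ │ ╵ ╷ ╵ ╷ ╵ └───┐ ╶─┴─╴ │
│ │↳ ↑│↳ ↑│↳ ↑    │↳ → → B│
└─┴───┴───┴───────┴───────┘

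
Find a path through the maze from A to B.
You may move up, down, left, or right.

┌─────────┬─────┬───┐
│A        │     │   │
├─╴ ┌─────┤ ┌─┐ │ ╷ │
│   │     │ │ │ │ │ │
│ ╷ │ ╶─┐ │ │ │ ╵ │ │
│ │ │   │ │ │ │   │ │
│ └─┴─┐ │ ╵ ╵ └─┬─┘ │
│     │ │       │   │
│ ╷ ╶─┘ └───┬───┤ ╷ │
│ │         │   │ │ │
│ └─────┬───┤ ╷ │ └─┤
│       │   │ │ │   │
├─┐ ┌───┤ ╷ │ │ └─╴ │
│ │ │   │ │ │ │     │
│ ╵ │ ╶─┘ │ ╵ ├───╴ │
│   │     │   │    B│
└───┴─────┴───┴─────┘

Finding the shortest path through the maze:
Path length: 38 steps
Directions: right → down → left → down → down → right → down → right → right → up → up → left → up → right → right → down → down → right → up → up → up → right → right → down → down → right → up → up → right → down → down → down → left → down → down → right → down → down

Solution:

┌─────────┬─────┬───┐
│A ↓      │↱ → ↓│↱ ↓│
├─╴ ┌─────┤ ┌─┐ │ ╷ │
│↓ ↲│↱ → ↓│↑│ │↓│↑│↓│
│ ╷ │ ╶─┐ │ │ │ ╵ │ │
│↓│ │↑ ↰│↓│↑│ │↳ ↑│↓│
│ └─┴─┐ │ ╵ ╵ └─┬─┘ │
│↳ ↓  │↑│↳ ↑    │↓ ↲│
│ ╷ ╶─┘ └───┬───┤ ╷ │
│ │↳ → ↑    │   │↓│ │
│ └─────┬───┤ ╷ │ └─┤
│       │   │ │ │↳ ↓│
├─┐ ┌───┤ ╷ │ │ └─╴ │
│ │ │   │ │ │ │    ↓│
│ ╵ │ ╶─┘ │ ╵ ├───╴ │
│   │     │   │    B│
└───┴─────┴───┴─────┘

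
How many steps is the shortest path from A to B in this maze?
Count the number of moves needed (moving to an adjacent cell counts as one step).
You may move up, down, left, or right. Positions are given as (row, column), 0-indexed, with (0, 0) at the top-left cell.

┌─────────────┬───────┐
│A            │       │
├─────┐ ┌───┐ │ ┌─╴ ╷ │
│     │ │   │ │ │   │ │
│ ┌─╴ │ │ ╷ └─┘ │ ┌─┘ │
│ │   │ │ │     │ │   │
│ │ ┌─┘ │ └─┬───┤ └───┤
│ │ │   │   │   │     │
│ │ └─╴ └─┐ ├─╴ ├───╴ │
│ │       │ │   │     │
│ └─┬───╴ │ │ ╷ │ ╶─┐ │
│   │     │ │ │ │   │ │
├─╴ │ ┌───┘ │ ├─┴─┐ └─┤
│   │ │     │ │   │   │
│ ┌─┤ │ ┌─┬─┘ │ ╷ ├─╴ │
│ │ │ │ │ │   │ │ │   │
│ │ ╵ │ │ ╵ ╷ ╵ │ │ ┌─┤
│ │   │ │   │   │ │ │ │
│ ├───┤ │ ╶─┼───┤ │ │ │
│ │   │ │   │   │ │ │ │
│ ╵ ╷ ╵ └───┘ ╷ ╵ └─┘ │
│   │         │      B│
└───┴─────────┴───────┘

Using BFS to find shortest path:
Start: (0, 0), End: (10, 10)
Path found:
(0,0) → (0,1) → (0,2) → (0,3) → (1,3) → (2,3) → (3,3) → (4,3) → (4,2) → (4,1) → (3,1) → (2,1) → (2,2) → (1,2) → (1,1) → (1,0) → (2,0) → (3,0) → (4,0) → (5,0) → (5,1) → (6,1) → (6,0) → (7,0) → (8,0) → (9,0) → (10,0) → (10,1) → (9,1) → (9,2) → (10,2) → (10,3) → (10,4) → (10,5) → (10,6) → (9,6) → (9,7) → (10,7) → (10,8) → (10,9) → (10,10)
Number of steps: 40

Solution:

┌─────────────┬───────┐
│A → → ↓      │       │
├─────┐ ┌───┐ │ ┌─╴ ╷ │
│↓ ← ↰│↓│   │ │ │   │ │
│ ┌─╴ │ │ ╷ └─┘ │ ┌─┘ │
│↓│↱ ↑│↓│ │     │ │   │
│ │ ┌─┘ │ └─┬───┤ └───┤
│↓│↑│  ↓│   │   │     │
│ │ └─╴ └─┐ ├─╴ ├───╴ │
│↓│↑ ← ↲  │ │   │     │
│ └─┬───╴ │ │ ╷ │ ╶─┐ │
│↳ ↓│     │ │ │ │   │ │
├─╴ │ ┌───┘ │ ├─┴─┐ └─┤
│↓ ↲│ │     │ │   │   │
│ ┌─┤ │ ┌─┬─┘ │ ╷ ├─╴ │
│↓│ │ │ │ │   │ │ │   │
│ │ ╵ │ │ ╵ ╷ ╵ │ │ ┌─┤
│↓│   │ │   │   │ │ │ │
│ ├───┤ │ ╶─┼───┤ │ │ │
│↓│↱ ↓│ │   │↱ ↓│ │ │ │
│ ╵ ╷ ╵ └───┘ ╷ ╵ └─┘ │
│↳ ↑│↳ → → → ↑│↳ → → B│
└───┴─────────┴───────┘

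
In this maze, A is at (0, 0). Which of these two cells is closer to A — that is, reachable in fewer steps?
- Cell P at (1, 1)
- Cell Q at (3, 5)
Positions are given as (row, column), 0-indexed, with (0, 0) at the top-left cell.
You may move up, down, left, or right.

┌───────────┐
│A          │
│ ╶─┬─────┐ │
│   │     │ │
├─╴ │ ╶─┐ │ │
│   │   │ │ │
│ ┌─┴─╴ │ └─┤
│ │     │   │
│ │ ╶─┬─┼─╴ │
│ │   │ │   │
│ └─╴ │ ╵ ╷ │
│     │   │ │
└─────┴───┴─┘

Shortest path A → P at (1, 1): 2 steps
Shortest path A → Q at (3, 5): 22 steps

P is closer (2 steps vs 22 steps).

Path to P:

┌───────────┐
│A          │
│ ╶─┬─────┐ │
│↳ P│     │ │
├─╴ │ ╶─┐ │ │
│   │   │ │ │
│ ┌─┴─╴ │ └─┤
│ │     │   │
│ │ ╶─┬─┼─╴ │
│ │   │ │   │
│ └─╴ │ ╵ ╷ │
│     │   │ │
└─────┴───┴─┘

Path to Q:

┌───────────┐
│A          │
│ ╶─┬─────┐ │
│↳ ↓│↱ → ↓│ │
├─╴ │ ╶─┐ │ │
│↓ ↲│↑ ↰│↓│ │
│ ┌─┴─╴ │ └─┤
│↓│↱ → ↑│↳ Q│
│ │ ╶─┬─┼─╴ │
│↓│↑ ↰│ │   │
│ └─╴ │ ╵ ╷ │
│↳ → ↑│   │ │
└─────┴───┴─┘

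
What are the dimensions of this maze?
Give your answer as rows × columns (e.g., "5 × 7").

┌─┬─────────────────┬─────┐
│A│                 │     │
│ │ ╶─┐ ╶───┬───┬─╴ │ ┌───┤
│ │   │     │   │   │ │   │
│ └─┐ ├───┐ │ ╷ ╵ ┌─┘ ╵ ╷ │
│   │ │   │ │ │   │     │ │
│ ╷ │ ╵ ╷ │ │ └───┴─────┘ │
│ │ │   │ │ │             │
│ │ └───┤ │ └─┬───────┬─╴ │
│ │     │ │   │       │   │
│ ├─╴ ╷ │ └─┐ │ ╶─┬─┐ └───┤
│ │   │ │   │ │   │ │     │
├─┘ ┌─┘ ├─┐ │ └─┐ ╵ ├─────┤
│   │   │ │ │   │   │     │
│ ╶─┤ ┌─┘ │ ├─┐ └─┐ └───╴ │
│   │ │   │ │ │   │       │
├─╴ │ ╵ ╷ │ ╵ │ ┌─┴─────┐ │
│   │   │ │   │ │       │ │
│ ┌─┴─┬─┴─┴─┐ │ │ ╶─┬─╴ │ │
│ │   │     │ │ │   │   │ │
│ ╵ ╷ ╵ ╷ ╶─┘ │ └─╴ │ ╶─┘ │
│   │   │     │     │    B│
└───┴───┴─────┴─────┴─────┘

Counting the maze dimensions:
Rows (vertical): 11
Columns (horizontal): 13
Dimensions: 11 × 13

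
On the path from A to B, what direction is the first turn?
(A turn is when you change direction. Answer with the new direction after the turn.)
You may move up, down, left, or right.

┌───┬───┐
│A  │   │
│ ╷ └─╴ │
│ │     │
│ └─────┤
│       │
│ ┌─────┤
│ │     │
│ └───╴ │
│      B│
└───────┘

Directions: down, down, down, down, right, right, right
First turn direction: right

Solution:

┌───┬───┐
│A  │   │
│ ╷ └─╴ │
│↓│     │
│ └─────┤
│↓      │
│ ┌─────┤
│↓│     │
│ └───╴ │
│↳ → → B│
└───────┘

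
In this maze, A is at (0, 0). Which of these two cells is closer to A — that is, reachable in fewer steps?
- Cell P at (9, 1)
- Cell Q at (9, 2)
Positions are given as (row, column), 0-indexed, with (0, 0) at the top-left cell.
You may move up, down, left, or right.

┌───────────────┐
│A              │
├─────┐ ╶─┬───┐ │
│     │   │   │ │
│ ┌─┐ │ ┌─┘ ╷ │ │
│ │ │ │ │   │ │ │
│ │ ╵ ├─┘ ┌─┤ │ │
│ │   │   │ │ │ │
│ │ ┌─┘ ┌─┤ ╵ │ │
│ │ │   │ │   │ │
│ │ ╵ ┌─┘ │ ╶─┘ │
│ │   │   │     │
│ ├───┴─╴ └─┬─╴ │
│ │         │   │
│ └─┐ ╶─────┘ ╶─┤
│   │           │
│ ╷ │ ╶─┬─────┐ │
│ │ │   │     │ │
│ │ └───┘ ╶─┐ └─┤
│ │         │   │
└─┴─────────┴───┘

Shortest path A → P at (9, 1): 44 steps
Shortest path A → Q at (9, 2): 45 steps

P is closer (44 steps vs 45 steps).

Path to P:

┌───────────────┐
│A → → → → → → ↓│
├─────┐ ╶─┬───┐ │
│↓ ← ↰│   │↓ ↰│↓│
│ ┌─┐ │ ┌─┘ ╷ │ │
│↓│ │↑│ │↓ ↲│↑│↓│
│ │ ╵ ├─┘ ┌─┤ │ │
│↓│↱ ↑│↓ ↲│ │↑│↓│
│ │ ┌─┘ ┌─┤ ╵ │ │
│↓│↑│↓ ↲│ │↱ ↑│↓│
│ │ ╵ ┌─┘ │ ╶─┘ │
│↓│↑ ↲│   │↑ ← ↲│
│ ├───┴─╴ └─┬─╴ │
│↓│         │   │
│ └─┐ ╶─────┘ ╶─┤
│↳ ↓│           │
│ ╷ │ ╶─┬─────┐ │
│ │↓│   │     │ │
│ │ └───┘ ╶─┐ └─┤
│ │P        │   │
└─┴─────────┴───┘

Path to Q:

┌───────────────┐
│A → → → → → → ↓│
├─────┐ ╶─┬───┐ │
│↓ ← ↰│   │↓ ↰│↓│
│ ┌─┐ │ ┌─┘ ╷ │ │
│↓│ │↑│ │↓ ↲│↑│↓│
│ │ ╵ ├─┘ ┌─┤ │ │
│↓│↱ ↑│↓ ↲│ │↑│↓│
│ │ ┌─┘ ┌─┤ ╵ │ │
│↓│↑│↓ ↲│ │↱ ↑│↓│
│ │ ╵ ┌─┘ │ ╶─┘ │
│↓│↑ ↲│   │↑ ← ↲│
│ ├───┴─╴ └─┬─╴ │
│↓│         │   │
│ └─┐ ╶─────┘ ╶─┤
│↳ ↓│           │
│ ╷ │ ╶─┬─────┐ │
│ │↓│   │     │ │
│ │ └───┘ ╶─┐ └─┤
│ │↳ Q      │   │
└─┴─────────┴───┘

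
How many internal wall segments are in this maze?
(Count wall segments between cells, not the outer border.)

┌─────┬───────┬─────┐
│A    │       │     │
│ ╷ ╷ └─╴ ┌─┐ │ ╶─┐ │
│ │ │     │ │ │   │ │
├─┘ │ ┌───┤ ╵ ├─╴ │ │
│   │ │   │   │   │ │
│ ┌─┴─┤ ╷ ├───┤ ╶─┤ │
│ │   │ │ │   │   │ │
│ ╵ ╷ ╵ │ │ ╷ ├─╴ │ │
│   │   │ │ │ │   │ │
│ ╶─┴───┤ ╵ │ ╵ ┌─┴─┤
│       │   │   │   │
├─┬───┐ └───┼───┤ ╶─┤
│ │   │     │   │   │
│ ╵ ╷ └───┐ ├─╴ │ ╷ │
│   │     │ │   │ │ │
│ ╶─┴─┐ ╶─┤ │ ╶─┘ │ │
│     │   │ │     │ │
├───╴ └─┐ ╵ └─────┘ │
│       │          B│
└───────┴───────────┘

Counting internal wall segments:
Total internal walls: 81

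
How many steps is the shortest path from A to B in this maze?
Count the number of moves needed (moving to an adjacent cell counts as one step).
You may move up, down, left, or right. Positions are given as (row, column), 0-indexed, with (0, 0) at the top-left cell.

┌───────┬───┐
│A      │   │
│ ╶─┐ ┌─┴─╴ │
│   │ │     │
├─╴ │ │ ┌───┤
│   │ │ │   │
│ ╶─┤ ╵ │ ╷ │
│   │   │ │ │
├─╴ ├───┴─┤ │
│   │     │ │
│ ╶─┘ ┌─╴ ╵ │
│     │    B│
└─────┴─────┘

Using BFS to find shortest path:
Start: (0, 0), End: (5, 5)
Path found:
(0,0) → (1,0) → (1,1) → (2,1) → (2,0) → (3,0) → (3,1) → (4,1) → (4,0) → (5,0) → (5,1) → (5,2) → (4,2) → (4,3) → (4,4) → (5,4) → (5,5)
Number of steps: 16

Solution:

┌───────┬───┐
│A      │   │
│ ╶─┐ ┌─┴─╴ │
│↳ ↓│ │     │
├─╴ │ │ ┌───┤
│↓ ↲│ │ │   │
│ ╶─┤ ╵ │ ╷ │
│↳ ↓│   │ │ │
├─╴ ├───┴─┤ │
│↓ ↲│↱ → ↓│ │
│ ╶─┘ ┌─╴ ╵ │
│↳ → ↑│  ↳ B│
└─────┴─────┘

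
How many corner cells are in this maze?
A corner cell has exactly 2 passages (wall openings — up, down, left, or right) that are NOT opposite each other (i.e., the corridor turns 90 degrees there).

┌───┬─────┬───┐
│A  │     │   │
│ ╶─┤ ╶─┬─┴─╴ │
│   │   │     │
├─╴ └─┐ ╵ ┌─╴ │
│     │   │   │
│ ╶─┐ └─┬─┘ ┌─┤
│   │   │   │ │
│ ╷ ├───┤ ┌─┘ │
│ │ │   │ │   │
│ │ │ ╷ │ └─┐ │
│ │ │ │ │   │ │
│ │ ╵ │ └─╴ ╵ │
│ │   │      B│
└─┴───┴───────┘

Counting corner cells (2 non-opposite passages):
Total corners: 26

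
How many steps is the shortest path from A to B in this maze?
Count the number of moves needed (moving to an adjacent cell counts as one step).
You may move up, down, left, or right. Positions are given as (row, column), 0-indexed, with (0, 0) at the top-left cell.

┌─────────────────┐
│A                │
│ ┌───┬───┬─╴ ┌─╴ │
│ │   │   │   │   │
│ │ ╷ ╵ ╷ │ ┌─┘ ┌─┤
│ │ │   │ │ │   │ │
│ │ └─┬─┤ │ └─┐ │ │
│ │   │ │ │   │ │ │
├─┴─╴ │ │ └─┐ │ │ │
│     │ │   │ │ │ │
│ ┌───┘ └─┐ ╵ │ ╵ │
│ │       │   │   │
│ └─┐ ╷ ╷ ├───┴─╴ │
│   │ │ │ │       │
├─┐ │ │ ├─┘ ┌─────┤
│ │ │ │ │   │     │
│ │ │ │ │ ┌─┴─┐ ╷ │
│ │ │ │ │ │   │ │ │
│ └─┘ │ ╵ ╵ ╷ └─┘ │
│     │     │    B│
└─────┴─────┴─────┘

Using BFS to find shortest path:
Start: (0, 0), End: (9, 8)
Path found:
(0,0) → (0,1) → (0,2) → (0,3) → (0,4) → (0,5) → (0,6) → (0,7) → (0,8) → (1,8) → (1,7) → (2,7) → (3,7) → (4,7) → (5,7) → (5,8) → (6,8) → (6,7) → (6,6) → (6,5) → (7,5) → (7,4) → (8,4) → (9,4) → (9,5) → (8,5) → (8,6) → (9,6) → (9,7) → (9,8)
Number of steps: 29

Solution:

┌─────────────────┐
│A → → → → → → → ↓│
│ ┌───┬───┬─╴ ┌─╴ │
│ │   │   │   │↓ ↲│
│ │ ╷ ╵ ╷ │ ┌─┘ ┌─┤
│ │ │   │ │ │  ↓│ │
│ │ └─┬─┤ │ └─┐ │ │
│ │   │ │ │   │↓│ │
├─┴─╴ │ │ └─┐ │ │ │
│     │ │   │ │↓│ │
│ ┌───┘ └─┐ ╵ │ ╵ │
│ │       │   │↳ ↓│
│ └─┐ ╷ ╷ ├───┴─╴ │
│   │ │ │ │↓ ← ← ↲│
├─┐ │ │ ├─┘ ┌─────┤
│ │ │ │ │↓ ↲│     │
│ │ │ │ │ ┌─┴─┐ ╷ │
│ │ │ │ │↓│↱ ↓│ │ │
│ └─┘ │ ╵ ╵ ╷ └─┘ │
│     │  ↳ ↑│↳ → B│
└─────┴─────┴─────┘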